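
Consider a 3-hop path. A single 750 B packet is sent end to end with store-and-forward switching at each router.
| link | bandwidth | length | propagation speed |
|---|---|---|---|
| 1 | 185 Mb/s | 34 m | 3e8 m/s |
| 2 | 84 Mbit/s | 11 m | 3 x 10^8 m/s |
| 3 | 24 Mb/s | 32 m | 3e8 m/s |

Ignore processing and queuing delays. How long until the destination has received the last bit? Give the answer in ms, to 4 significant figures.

0.3541 ms

L = 750 × 8 = 6000 bits.
Transmission delays (L/R per hop): 0.0324324, 0.0714286, 0.25 ms; sum = 0.353861 ms.
Propagation delays (d/s per hop): 0.000113333, 3.66667e-05, 0.000106667 ms; sum = 0.000256667 ms.
End-to-end = 0.3541 ms.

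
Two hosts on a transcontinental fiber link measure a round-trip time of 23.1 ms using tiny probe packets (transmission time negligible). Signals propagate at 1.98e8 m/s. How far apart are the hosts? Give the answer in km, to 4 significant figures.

2287 km

One-way propagation = RTT/2 = 11.55 ms.
d = s × t = 198000000 × 0.01155 = 2287 km.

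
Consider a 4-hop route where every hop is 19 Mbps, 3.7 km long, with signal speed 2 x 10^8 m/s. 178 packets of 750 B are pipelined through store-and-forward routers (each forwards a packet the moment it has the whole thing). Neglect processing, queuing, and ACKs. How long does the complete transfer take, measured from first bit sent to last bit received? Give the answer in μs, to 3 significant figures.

Per-hop transmission t_tx = L/R = 6000/19000000 = 315.789 μs.
Per-hop propagation t_prop = 3700/200000000 = 18.5 μs.
Pipeline fill: first packet needs 4·t_tx to clear all hops; remaining 177 packets each add one t_tx.
Total = (4+178-1)·t_tx + 4·t_prop = 181·315.789 + 4·18.5 = 57200 μs.

57200 μs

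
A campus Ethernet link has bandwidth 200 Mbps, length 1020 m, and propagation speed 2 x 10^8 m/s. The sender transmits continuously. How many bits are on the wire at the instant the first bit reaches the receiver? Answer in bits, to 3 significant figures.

1020 bits

Propagation delay = 1020 / 200000000 = 5.1e-06 s.
BDP = R × t_prop = 200000000 × 5.1e-06 = 1020 bits.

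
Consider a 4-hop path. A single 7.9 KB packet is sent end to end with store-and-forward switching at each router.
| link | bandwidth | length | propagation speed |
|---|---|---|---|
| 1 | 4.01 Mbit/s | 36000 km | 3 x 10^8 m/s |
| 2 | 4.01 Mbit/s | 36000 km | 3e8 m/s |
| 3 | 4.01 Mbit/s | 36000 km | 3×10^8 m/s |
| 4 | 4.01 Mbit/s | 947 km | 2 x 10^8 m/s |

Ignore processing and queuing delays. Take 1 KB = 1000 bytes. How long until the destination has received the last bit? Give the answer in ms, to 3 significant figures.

L = 63200 bits.
Transmission delay per hop = L/R = 63200/4010000 = 15.7606 ms; 4 hops → 63.0424 ms.
Propagation delays (d/s per hop): 120, 120, 120, 4.735 ms; sum = 364.735 ms.
End-to-end = 428 ms.

428 ms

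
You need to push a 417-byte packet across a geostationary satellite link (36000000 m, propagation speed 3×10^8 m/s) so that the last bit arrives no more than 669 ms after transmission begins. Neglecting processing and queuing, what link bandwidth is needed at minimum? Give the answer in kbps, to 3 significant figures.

6.08 kbps

L = 3336 bits.
Propagation delay = 36000000 / 300000000 = 120 ms.
Transmission budget = 669 − 120 = 549 ms.
R ≥ L / t_tx = 3336 bits / 0.549 s = 6.08 kbps.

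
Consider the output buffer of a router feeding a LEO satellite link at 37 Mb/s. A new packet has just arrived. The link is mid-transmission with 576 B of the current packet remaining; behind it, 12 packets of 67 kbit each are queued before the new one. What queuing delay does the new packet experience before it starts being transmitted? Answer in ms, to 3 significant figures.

21.9 ms

Each queued packet: L/R = 67000/37000000 = 1.81081 ms.
12 queued → 21.7297 ms.
Plus remaining 4608 bits of current packet: 0.124541 ms.
Queuing delay = 21.9 ms.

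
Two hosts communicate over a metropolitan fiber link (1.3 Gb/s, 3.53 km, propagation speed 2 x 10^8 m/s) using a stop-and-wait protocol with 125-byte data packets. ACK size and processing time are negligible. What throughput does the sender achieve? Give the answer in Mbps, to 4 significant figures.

27.72 Mbps

t_tx = L/R = 1000/1300000000 = 7.69231e-07 s.
t_prop = 3530/200000000 = 1.765e-05 s; RTT = 3.53e-05 s.
Cycle = t_tx + RTT = 3.60692e-05 s.
Throughput = L / cycle = 1000 / 3.60692e-05 = 27.72 Mbps.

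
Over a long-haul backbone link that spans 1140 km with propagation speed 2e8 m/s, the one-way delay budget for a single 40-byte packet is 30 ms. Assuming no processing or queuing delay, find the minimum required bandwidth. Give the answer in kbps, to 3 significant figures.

L = 320 bits.
Propagation delay = 1140000 / 200000000 = 5.7 ms.
Transmission budget = 30 − 5.7 = 24.3 ms.
R ≥ L / t_tx = 320 bits / 0.0243 s = 13.2 kbps.

13.2 kbps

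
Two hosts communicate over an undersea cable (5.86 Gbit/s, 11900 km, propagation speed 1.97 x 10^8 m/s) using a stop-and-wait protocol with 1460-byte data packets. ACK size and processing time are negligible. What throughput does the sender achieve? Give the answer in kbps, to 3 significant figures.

96.7 kbps

t_tx = L/R = 11680/5860000000 = 1.99317e-06 s.
t_prop = 11900000/197000000 = 0.0604061 s; RTT = 0.120812 s.
Cycle = t_tx + RTT = 0.120814 s.
Throughput = L / cycle = 11680 / 0.120814 = 96.7 kbps.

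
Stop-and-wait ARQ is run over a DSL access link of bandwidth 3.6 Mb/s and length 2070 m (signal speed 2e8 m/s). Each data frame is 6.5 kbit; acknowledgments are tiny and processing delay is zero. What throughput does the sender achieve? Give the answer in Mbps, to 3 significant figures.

3.56 Mbps

t_tx = L/R = 6500/3600000 = 0.00180556 s.
t_prop = 2070/200000000 = 1.035e-05 s; RTT = 2.07e-05 s.
Cycle = t_tx + RTT = 0.00182626 s.
Throughput = L / cycle = 6500 / 0.00182626 = 3.56 Mbps.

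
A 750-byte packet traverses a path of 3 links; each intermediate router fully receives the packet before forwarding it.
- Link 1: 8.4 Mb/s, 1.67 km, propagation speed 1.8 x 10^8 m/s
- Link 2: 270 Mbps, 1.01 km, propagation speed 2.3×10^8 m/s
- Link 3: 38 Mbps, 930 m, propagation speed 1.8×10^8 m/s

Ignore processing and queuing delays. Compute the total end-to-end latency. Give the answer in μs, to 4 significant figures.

L = 750 × 8 = 6000 bits.
Transmission delays (L/R per hop): 714.286, 22.2222, 157.895 μs; sum = 894.403 μs.
Propagation delays (d/s per hop): 9.27778, 4.3913, 5.16667 μs; sum = 18.8357 μs.
End-to-end = 913.2 μs.

913.2 μs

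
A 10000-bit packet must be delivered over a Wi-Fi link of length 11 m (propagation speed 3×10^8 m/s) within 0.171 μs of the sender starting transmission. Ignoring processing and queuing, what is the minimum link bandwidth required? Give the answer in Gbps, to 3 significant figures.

Propagation delay = 11 / 300000000 = 0.0366667 μs.
Transmission budget = 0.171 − 0.0366667 = 0.134333 μs.
R ≥ L / t_tx = 10000 bits / 1.34333e-07 s = 74.4 Gbps.

74.4 Gbps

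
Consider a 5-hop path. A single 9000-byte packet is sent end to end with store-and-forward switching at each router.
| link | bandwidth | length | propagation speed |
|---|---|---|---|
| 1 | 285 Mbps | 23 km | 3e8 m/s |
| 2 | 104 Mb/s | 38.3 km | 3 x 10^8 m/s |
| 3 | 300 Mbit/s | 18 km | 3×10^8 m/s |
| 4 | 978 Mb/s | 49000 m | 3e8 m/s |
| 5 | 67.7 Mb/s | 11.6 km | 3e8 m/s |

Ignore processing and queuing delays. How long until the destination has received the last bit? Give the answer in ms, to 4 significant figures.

2.788 ms

L = 9000 × 8 = 72000 bits.
Transmission delays (L/R per hop): 0.252632, 0.692308, 0.24, 0.0736196, 1.06352 ms; sum = 2.32207 ms.
Propagation delays (d/s per hop): 0.0766667, 0.127667, 0.06, 0.163333, 0.0386667 ms; sum = 0.466333 ms.
End-to-end = 2.788 ms.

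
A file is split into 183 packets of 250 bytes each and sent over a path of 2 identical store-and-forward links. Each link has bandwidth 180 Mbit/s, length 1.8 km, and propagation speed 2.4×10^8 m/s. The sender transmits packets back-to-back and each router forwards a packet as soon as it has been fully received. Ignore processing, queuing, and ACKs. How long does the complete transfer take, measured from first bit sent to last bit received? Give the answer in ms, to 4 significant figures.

2.059 ms

Per-hop transmission t_tx = L/R = 2000/180000000 = 0.0111111 ms.
Per-hop propagation t_prop = 1800/240000000 = 0.0075 ms.
Pipeline fill: first packet needs 2·t_tx to clear all hops; remaining 182 packets each add one t_tx.
Total = (2+183-1)·t_tx + 2·t_prop = 184·0.0111111 + 2·0.0075 = 2.059 ms.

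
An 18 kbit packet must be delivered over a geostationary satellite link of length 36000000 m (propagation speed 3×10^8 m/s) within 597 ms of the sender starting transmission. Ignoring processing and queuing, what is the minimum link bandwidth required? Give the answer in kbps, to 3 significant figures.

37.7 kbps

Propagation delay = 36000000 / 300000000 = 120 ms.
Transmission budget = 597 − 120 = 477 ms.
R ≥ L / t_tx = 18000 bits / 0.477 s = 37.7 kbps.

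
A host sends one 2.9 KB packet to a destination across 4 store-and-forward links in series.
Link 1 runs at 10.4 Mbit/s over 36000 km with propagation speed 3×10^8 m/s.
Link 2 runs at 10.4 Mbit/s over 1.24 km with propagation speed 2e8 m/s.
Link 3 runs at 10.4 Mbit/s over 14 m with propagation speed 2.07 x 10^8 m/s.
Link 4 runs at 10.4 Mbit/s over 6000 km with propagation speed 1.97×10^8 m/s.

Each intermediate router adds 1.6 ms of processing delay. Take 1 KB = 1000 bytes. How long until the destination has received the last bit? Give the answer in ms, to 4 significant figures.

L = 23200 bits.
Transmission delay per hop = L/R = 23200/10400000 = 2.23077 ms; 4 hops → 8.92308 ms.
Propagation delays (d/s per hop): 120, 0.0062, 6.76329e-05, 30.4569 ms; sum = 150.463 ms.
Processing at 3 router(s): 3 × 1.6 ms = 4.8 ms.
End-to-end = 164.2 ms.

164.2 ms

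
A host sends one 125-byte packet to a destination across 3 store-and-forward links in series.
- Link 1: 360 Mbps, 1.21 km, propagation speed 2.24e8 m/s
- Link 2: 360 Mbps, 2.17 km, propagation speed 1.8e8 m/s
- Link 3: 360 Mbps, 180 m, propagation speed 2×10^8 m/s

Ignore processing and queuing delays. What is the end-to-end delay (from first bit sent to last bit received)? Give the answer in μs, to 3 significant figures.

26.7 μs

L = 125 × 8 = 1000 bits.
Transmission delay per hop = L/R = 1000/360000000 = 2.77778 μs; 3 hops → 8.33333 μs.
Propagation delays (d/s per hop): 5.40179, 12.0556, 0.9 μs; sum = 18.3573 μs.
End-to-end = 26.7 μs.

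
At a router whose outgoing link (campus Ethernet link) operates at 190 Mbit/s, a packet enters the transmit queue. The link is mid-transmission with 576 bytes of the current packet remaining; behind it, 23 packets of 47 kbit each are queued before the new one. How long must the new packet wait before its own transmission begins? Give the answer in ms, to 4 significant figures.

5.714 ms

Each queued packet: L/R = 47000/190000000 = 0.247368 ms.
23 queued → 5.68947 ms.
Plus remaining 4608 bits of current packet: 0.0242526 ms.
Queuing delay = 5.714 ms.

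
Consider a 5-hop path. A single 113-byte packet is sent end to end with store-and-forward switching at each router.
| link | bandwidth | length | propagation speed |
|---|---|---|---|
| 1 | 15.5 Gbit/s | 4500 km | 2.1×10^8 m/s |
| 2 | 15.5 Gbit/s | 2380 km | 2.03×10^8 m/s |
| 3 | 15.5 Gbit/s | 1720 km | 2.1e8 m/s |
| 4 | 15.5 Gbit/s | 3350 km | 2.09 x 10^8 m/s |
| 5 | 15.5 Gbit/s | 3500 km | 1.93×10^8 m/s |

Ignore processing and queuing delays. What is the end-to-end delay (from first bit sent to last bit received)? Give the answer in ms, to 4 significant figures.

75.51 ms

L = 113 × 8 = 904 bits.
Transmission delay per hop = L/R = 904/15500000000 = 5.83226e-05 ms; 5 hops → 0.000291613 ms.
Propagation delays (d/s per hop): 21.4286, 11.7241, 8.19048, 16.0287, 18.1347 ms; sum = 75.5066 ms.
End-to-end = 75.51 ms.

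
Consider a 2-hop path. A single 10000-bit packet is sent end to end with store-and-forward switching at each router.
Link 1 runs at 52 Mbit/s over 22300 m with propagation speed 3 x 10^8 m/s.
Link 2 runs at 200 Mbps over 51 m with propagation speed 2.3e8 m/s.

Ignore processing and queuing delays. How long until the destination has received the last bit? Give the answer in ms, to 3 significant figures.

0.317 ms

Transmission delays (L/R per hop): 0.192308, 0.05 ms; sum = 0.242308 ms.
Propagation delays (d/s per hop): 0.0743333, 0.000221739 ms; sum = 0.0745551 ms.
End-to-end = 0.317 ms.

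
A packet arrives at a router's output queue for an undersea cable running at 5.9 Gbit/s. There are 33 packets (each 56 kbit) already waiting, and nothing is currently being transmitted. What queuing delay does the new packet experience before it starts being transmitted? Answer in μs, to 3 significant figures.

313 μs

Each queued packet: L/R = 56000/5900000000 = 9.49153 μs.
33 queued → 313.22 μs.
Queuing delay = 313 μs.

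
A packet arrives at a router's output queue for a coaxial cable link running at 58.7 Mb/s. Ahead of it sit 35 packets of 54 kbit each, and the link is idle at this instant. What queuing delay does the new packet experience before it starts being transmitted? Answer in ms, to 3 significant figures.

Each queued packet: L/R = 54000/58700000 = 0.919932 ms.
35 queued → 32.1976 ms.
Queuing delay = 32.2 ms.

32.2 ms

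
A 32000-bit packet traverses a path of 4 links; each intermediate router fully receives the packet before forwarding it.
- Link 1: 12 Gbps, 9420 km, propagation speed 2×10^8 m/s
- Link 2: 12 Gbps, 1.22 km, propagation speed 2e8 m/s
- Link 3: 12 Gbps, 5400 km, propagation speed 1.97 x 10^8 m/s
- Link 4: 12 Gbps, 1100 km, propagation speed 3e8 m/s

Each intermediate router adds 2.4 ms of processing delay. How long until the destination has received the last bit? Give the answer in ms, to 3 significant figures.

Transmission delay per hop = L/R = 32000/12000000000 = 0.00266667 ms; 4 hops → 0.0106667 ms.
Propagation delays (d/s per hop): 47.1, 0.0061, 27.4112, 3.66667 ms; sum = 78.1839 ms.
Processing at 3 router(s): 3 × 2.4 ms = 7.2 ms.
End-to-end = 85.4 ms.

85.4 ms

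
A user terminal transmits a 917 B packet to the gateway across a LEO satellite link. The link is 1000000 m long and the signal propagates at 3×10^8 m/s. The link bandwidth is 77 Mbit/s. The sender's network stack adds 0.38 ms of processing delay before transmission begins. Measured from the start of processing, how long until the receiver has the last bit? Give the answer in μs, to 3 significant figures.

L = 917 × 8 = 7336 bits.
Transmission delay = L/R = 7336 / 77000000 = 95.2727 μs.
Propagation delay = d/s = 1000000 m / 300000000 m/s = 3333.33 μs.
Plus processing delay 0.38 ms = 380 μs.
Total = 3810 μs.

3810 μs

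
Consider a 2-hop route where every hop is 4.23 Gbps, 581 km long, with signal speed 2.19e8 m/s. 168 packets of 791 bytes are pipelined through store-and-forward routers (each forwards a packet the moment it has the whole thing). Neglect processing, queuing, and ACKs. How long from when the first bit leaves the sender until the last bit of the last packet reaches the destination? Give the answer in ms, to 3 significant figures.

Per-hop transmission t_tx = L/R = 6328/4.23e+09 = 0.00149598 ms.
Per-hop propagation t_prop = 581000/219000000 = 2.65297 ms.
Pipeline fill: first packet needs 2·t_tx to clear all hops; remaining 167 packets each add one t_tx.
Total = (2+168-1)·t_tx + 2·t_prop = 169·0.00149598 + 2·2.65297 = 5.56 ms.

5.56 ms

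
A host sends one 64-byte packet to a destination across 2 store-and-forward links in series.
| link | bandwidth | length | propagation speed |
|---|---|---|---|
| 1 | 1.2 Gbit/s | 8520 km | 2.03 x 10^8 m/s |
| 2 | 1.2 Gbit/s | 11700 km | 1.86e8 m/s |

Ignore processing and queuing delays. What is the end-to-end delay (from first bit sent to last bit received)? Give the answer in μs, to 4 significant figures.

L = 64 × 8 = 512 bits.
Transmission delay per hop = L/R = 512/1200000000 = 0.426667 μs; 2 hops → 0.853333 μs.
Propagation delays (d/s per hop): 41970.4, 62903.2 μs; sum = 104874 μs.
End-to-end = 104900 μs.

104900 μs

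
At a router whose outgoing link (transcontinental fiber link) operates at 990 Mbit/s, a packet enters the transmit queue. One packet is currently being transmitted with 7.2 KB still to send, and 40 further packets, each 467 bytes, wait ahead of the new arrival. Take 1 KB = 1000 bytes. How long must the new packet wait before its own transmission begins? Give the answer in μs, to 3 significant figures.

Each queued packet: L/R = 3736/990000000 = 3.77374 μs.
40 queued → 150.949 μs.
Plus remaining 57600 bits of current packet: 58.1818 μs.
Queuing delay = 209 μs.

209 μs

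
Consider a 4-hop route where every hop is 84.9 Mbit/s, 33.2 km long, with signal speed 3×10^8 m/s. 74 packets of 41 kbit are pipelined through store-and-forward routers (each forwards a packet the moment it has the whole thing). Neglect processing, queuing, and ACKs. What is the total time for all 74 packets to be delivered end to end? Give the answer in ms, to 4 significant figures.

Per-hop transmission t_tx = L/R = 41000/84900000 = 0.482921 ms.
Per-hop propagation t_prop = 33200/300000000 = 0.110667 ms.
Pipeline fill: first packet needs 4·t_tx to clear all hops; remaining 73 packets each add one t_tx.
Total = (4+74-1)·t_tx + 4·t_prop = 77·0.482921 + 4·0.110667 = 37.63 ms.

37.63 ms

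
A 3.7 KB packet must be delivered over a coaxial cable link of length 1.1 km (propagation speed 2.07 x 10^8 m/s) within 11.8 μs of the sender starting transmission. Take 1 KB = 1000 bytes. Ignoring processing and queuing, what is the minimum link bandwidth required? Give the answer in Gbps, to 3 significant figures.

L = 29600 bits.
Propagation delay = 1100 / 2.07e+08 = 5.31401 μs.
Transmission budget = 11.8 − 5.31401 = 6.48599 μs.
R ≥ L / t_tx = 29600 bits / 6.48599e-06 s = 4.56 Gbps.

4.56 Gbps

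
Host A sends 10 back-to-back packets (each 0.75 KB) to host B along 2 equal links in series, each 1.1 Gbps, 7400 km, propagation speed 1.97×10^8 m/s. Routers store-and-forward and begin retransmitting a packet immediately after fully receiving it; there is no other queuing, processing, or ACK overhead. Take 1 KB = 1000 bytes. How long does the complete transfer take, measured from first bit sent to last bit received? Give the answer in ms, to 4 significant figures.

Per-hop transmission t_tx = L/R = 6000/1100000000 = 0.00545455 ms.
Per-hop propagation t_prop = 7400000/197000000 = 37.5635 ms.
Pipeline fill: first packet needs 2·t_tx to clear all hops; remaining 9 packets each add one t_tx.
Total = (2+10-1)·t_tx + 2·t_prop = 11·0.00545455 + 2·37.5635 = 75.19 ms.

75.19 ms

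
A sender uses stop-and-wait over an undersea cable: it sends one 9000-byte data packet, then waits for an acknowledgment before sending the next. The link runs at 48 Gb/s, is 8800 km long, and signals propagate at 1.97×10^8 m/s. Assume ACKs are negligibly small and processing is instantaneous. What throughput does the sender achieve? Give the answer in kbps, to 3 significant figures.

t_tx = L/R = 72000/48000000000 = 1.5e-06 s.
t_prop = 8800000/197000000 = 0.0446701 s; RTT = 0.0893401 s.
Cycle = t_tx + RTT = 0.0893416 s.
Throughput = L / cycle = 72000 / 0.0893416 = 806 kbps.

806 kbps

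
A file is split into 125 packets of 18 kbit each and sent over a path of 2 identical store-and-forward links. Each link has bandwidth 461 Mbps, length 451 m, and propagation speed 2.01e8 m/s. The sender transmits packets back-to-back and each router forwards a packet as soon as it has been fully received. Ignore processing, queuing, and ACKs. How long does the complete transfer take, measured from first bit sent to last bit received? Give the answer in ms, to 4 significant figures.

4.924 ms

Per-hop transmission t_tx = L/R = 18000/461000000 = 0.0390456 ms.
Per-hop propagation t_prop = 451/2.01e+08 = 0.00224378 ms.
Pipeline fill: first packet needs 2·t_tx to clear all hops; remaining 124 packets each add one t_tx.
Total = (2+125-1)·t_tx + 2·t_prop = 126·0.0390456 + 2·0.00224378 = 4.924 ms.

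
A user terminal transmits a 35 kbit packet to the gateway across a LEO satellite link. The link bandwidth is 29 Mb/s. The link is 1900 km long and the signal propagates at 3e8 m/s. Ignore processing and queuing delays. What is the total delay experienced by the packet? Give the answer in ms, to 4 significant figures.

7.540 ms

L = 35000 bits.
Transmission delay = L/R = 35000 / 29000000 = 1.2069 ms.
Propagation delay = d/s = 1900000 m / 300000000 m/s = 6.33333 ms.
Total = 7.540 ms.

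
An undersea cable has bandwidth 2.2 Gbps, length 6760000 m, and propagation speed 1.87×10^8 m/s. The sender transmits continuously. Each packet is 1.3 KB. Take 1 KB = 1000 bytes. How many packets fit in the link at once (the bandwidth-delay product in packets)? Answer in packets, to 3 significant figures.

Propagation delay = 6760000 / 187000000 = 0.0361497 s.
BDP = R × t_prop = 2200000000 × 0.0361497 = 79529400 bits.
In packets of 10400 bits: 7650 packets.

7650 packets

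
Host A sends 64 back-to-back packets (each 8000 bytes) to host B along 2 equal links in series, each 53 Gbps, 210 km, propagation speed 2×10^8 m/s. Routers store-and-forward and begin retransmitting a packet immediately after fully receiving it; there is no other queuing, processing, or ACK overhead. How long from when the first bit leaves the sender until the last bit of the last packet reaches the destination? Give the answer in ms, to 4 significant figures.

2.178 ms

Per-hop transmission t_tx = L/R = 64000/53000000000 = 0.00120755 ms.
Per-hop propagation t_prop = 210000/200000000 = 1.05 ms.
Pipeline fill: first packet needs 2·t_tx to clear all hops; remaining 63 packets each add one t_tx.
Total = (2+64-1)·t_tx + 2·t_prop = 65·0.00120755 + 2·1.05 = 2.178 ms.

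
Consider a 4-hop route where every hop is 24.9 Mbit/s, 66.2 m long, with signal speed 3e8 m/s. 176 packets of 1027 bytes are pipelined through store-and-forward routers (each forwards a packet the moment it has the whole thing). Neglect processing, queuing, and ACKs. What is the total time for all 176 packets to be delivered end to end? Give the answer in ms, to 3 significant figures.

Per-hop transmission t_tx = L/R = 8216/24900000 = 0.32996 ms.
Per-hop propagation t_prop = 66.2/300000000 = 0.000220667 ms.
Pipeline fill: first packet needs 4·t_tx to clear all hops; remaining 175 packets each add one t_tx.
Total = (4+176-1)·t_tx + 4·t_prop = 179·0.32996 + 4·0.000220667 = 59.1 ms.

59.1 ms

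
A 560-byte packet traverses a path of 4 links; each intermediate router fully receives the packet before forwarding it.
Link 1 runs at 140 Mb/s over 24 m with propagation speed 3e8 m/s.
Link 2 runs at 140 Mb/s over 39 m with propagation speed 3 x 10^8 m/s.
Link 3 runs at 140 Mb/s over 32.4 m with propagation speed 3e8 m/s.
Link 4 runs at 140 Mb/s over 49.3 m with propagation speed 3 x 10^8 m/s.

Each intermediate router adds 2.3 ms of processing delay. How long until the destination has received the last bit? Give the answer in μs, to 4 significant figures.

7028 μs

L = 560 × 8 = 4480 bits.
Transmission delay per hop = L/R = 4480/140000000 = 32 μs; 4 hops → 128 μs.
Propagation delays (d/s per hop): 0.08, 0.13, 0.108, 0.164333 μs; sum = 0.482333 μs.
Processing at 3 router(s): 3 × 2.3 ms = 6900 μs.
End-to-end = 7028 μs.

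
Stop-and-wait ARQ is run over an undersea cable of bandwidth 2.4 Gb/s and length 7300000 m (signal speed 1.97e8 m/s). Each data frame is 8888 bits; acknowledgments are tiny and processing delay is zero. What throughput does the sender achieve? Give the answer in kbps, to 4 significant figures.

119.9 kbps

t_tx = L/R = 8888/2400000000 = 3.70333e-06 s.
t_prop = 7300000/197000000 = 0.0370558 s; RTT = 0.0741117 s.
Cycle = t_tx + RTT = 0.0741154 s.
Throughput = L / cycle = 8888 / 0.0741154 = 119.9 kbps.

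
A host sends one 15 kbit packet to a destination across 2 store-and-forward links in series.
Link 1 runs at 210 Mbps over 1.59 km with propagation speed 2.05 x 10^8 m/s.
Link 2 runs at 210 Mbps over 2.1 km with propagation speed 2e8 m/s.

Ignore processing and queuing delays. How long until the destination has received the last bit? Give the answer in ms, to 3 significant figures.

L = 15000 bits.
Transmission delay per hop = L/R = 15000/210000000 = 0.0714286 ms; 2 hops → 0.142857 ms.
Propagation delays (d/s per hop): 0.0077561, 0.0105 ms; sum = 0.0182561 ms.
End-to-end = 0.161 ms.

0.161 ms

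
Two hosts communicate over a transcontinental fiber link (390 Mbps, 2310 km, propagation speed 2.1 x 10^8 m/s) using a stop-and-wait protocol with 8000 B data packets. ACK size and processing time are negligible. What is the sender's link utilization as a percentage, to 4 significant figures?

0.7404 %

t_tx = L/R = 64000/390000000 = 0.000164103 s.
t_prop = 2310000/210000000 = 0.011 s; RTT = 0.022 s.
Cycle = t_tx + RTT = 0.0221641 s.
Utilization = t_tx / cycle = 0.000164103/0.0221641 = 0.7404 %.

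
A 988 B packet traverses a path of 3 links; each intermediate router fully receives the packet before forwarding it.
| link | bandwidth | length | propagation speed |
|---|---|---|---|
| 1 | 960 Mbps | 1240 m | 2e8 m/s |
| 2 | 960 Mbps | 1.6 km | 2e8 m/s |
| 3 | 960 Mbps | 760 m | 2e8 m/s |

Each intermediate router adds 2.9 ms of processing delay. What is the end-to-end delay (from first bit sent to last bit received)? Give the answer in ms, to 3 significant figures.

L = 988 × 8 = 7904 bits.
Transmission delay per hop = L/R = 7904/960000000 = 0.00823333 ms; 3 hops → 0.0247 ms.
Propagation delays (d/s per hop): 0.0062, 0.008, 0.0038 ms; sum = 0.018 ms.
Processing at 2 router(s): 2 × 2.9 ms = 5.8 ms.
End-to-end = 5.84 ms.

5.84 ms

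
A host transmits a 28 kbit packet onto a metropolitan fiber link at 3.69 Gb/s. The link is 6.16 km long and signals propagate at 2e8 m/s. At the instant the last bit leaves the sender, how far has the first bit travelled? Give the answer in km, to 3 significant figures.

1.52 km

t_tx = L/R = 28000/3690000000 = 7.58808e-06 s.
Distance = s × t_tx = 200000000 × 7.58808e-06 = 1.52 km.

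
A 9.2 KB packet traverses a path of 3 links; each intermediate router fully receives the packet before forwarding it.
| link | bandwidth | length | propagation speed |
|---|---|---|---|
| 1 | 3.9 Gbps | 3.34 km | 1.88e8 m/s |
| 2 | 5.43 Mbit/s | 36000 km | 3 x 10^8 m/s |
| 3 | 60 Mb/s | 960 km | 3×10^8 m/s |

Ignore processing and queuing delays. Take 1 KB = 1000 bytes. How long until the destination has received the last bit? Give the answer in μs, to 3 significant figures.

138000 μs

L = 73600 bits.
Transmission delays (L/R per hop): 18.8718, 13554.3, 1226.67 μs; sum = 14799.9 μs.
Propagation delays (d/s per hop): 17.766, 120000, 3200 μs; sum = 123218 μs.
End-to-end = 138000 μs.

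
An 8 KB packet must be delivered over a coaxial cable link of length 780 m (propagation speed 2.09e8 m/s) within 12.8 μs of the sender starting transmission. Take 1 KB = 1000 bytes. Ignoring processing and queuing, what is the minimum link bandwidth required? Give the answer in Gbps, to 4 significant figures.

7.058 Gbps

L = 64000 bits.
Propagation delay = 780 / 209000000 = 3.73206 μs.
Transmission budget = 12.8 − 3.73206 = 9.06794 μs.
R ≥ L / t_tx = 64000 bits / 9.06794e-06 s = 7.058 Gbps.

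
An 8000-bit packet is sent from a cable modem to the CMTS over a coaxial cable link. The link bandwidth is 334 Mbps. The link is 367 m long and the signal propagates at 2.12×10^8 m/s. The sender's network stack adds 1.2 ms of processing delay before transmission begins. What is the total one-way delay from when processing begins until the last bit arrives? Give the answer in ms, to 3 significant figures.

Transmission delay = L/R = 8000 / 334000000 = 0.0239521 ms.
Propagation delay = d/s = 367 m / 212000000 m/s = 0.00173113 ms.
Plus processing delay 1.2 ms = 1.2 ms.
Total = 1.23 ms.

1.23 ms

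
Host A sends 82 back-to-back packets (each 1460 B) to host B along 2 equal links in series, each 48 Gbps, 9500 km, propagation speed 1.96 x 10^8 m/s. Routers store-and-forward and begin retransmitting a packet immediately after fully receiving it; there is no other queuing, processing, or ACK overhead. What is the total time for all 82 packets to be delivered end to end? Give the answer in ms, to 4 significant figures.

Per-hop transmission t_tx = L/R = 11680/48000000000 = 0.000243333 ms.
Per-hop propagation t_prop = 9500000/196000000 = 48.4694 ms.
Pipeline fill: first packet needs 2·t_tx to clear all hops; remaining 81 packets each add one t_tx.
Total = (2+82-1)·t_tx + 2·t_prop = 83·0.000243333 + 2·48.4694 = 96.96 ms.

96.96 ms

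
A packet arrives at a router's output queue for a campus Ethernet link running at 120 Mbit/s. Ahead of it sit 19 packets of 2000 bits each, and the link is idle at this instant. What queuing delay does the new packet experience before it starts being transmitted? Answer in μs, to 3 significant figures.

317 μs

Each queued packet: L/R = 2000/120000000 = 16.6667 μs.
19 queued → 316.667 μs.
Queuing delay = 317 μs.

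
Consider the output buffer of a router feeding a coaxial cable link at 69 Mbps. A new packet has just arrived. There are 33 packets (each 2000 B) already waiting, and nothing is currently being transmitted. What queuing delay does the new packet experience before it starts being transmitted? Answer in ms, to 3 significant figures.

Each queued packet: L/R = 16000/69000000 = 0.231884 ms.
33 queued → 7.65217 ms.
Queuing delay = 7.65 ms.

7.65 ms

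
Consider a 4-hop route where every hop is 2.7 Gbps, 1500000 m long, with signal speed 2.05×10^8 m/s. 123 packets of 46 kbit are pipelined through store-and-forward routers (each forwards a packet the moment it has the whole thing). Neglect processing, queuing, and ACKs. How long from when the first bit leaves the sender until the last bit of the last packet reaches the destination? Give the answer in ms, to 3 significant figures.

Per-hop transmission t_tx = L/R = 46000/2700000000 = 0.017037 ms.
Per-hop propagation t_prop = 1500000/2.05e+08 = 7.31707 ms.
Pipeline fill: first packet needs 4·t_tx to clear all hops; remaining 122 packets each add one t_tx.
Total = (4+123-1)·t_tx + 4·t_prop = 126·0.017037 + 4·7.31707 = 31.4 ms.

31.4 ms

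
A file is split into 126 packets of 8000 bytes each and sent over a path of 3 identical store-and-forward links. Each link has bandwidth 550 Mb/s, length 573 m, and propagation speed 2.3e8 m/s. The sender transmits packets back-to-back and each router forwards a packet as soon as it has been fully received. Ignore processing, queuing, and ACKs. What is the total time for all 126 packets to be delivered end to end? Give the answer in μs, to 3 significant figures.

Per-hop transmission t_tx = L/R = 64000/550000000 = 116.364 μs.
Per-hop propagation t_prop = 573/2.3e+08 = 2.4913 μs.
Pipeline fill: first packet needs 3·t_tx to clear all hops; remaining 125 packets each add one t_tx.
Total = (3+126-1)·t_tx + 3·t_prop = 128·116.364 + 3·2.4913 = 14900 μs.

14900 μs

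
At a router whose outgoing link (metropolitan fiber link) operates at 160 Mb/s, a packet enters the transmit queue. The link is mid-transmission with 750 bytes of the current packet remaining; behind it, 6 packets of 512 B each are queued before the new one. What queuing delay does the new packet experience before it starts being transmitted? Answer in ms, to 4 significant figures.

Each queued packet: L/R = 4096/160000000 = 0.0256 ms.
6 queued → 0.1536 ms.
Plus remaining 6000 bits of current packet: 0.0375 ms.
Queuing delay = 0.1911 ms.

0.1911 ms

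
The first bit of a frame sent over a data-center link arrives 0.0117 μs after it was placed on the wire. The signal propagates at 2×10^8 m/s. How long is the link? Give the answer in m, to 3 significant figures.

d = s × t_prop = 200000000 × 1.17e-08 = 2.34 m.

2.34 m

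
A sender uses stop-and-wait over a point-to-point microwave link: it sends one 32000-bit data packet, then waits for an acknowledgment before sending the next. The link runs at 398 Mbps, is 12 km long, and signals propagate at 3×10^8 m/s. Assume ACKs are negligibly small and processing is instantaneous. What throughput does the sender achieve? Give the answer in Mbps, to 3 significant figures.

t_tx = L/R = 32000/398000000 = 8.0402e-05 s.
t_prop = 12000/300000000 = 4e-05 s; RTT = 8e-05 s.
Cycle = t_tx + RTT = 0.000160402 s.
Throughput = L / cycle = 32000 / 0.000160402 = 199 Mbps.

199 Mbps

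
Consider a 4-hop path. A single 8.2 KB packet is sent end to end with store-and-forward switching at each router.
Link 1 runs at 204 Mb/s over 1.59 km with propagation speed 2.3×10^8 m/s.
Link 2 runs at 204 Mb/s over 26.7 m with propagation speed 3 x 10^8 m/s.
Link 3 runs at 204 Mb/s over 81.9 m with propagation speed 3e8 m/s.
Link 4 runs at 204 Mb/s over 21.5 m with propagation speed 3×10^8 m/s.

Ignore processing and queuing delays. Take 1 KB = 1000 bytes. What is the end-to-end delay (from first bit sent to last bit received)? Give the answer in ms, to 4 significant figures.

1.294 ms

L = 65600 bits.
Transmission delay per hop = L/R = 65600/204000000 = 0.321569 ms; 4 hops → 1.28627 ms.
Propagation delays (d/s per hop): 0.00691304, 8.9e-05, 0.000273, 7.16667e-05 ms; sum = 0.00734671 ms.
End-to-end = 1.294 ms.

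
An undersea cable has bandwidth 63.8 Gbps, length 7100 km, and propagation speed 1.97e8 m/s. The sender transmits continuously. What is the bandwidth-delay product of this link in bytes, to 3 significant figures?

Propagation delay = 7100000 / 197000000 = 0.0360406 s.
BDP = R × t_prop = 63800000000 × 0.0360406 = 2299390000 bits.
In bytes: 2299390000/8 = 287000000 bytes.

287000000 bytes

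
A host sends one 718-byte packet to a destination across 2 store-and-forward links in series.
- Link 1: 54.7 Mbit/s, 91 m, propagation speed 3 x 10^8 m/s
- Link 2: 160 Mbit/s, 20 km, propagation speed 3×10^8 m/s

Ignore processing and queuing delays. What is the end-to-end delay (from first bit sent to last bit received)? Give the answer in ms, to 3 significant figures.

L = 718 × 8 = 5744 bits.
Transmission delays (L/R per hop): 0.105009, 0.0359 ms; sum = 0.140909 ms.
Propagation delays (d/s per hop): 0.000303333, 0.0666667 ms; sum = 0.06697 ms.
End-to-end = 0.208 ms.

0.208 ms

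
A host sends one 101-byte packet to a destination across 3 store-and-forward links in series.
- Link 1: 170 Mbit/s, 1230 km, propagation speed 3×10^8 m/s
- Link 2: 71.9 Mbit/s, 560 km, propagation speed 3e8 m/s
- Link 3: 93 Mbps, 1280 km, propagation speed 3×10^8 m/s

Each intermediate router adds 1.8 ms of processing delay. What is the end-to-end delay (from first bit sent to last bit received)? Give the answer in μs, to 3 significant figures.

13900 μs

L = 101 × 8 = 808 bits.
Transmission delays (L/R per hop): 4.75294, 11.2378, 8.68817 μs; sum = 24.6789 μs.
Propagation delays (d/s per hop): 4100, 1866.67, 4266.67 μs; sum = 10233.3 μs.
Processing at 2 router(s): 2 × 1.8 ms = 3600 μs.
End-to-end = 13900 μs.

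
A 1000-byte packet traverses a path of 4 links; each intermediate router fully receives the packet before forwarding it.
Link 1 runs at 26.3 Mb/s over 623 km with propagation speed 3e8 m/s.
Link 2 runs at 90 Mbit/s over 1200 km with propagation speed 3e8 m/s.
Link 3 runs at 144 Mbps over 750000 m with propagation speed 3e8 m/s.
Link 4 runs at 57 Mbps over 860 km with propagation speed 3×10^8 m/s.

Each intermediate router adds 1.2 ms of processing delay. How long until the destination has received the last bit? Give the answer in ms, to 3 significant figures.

15.6 ms

L = 1000 × 8 = 8000 bits.
Transmission delays (L/R per hop): 0.304183, 0.0888889, 0.0555556, 0.140351 ms; sum = 0.588978 ms.
Propagation delays (d/s per hop): 2.07667, 4, 2.5, 2.86667 ms; sum = 11.4433 ms.
Processing at 3 router(s): 3 × 1.2 ms = 3.6 ms.
End-to-end = 15.6 ms.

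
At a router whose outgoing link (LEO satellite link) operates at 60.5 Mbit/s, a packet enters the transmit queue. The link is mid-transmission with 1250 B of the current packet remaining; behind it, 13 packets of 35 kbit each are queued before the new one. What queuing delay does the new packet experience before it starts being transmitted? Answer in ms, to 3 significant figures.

Each queued packet: L/R = 35000/60500000 = 0.578512 ms.
13 queued → 7.52066 ms.
Plus remaining 10000 bits of current packet: 0.165289 ms.
Queuing delay = 7.69 ms.

7.69 ms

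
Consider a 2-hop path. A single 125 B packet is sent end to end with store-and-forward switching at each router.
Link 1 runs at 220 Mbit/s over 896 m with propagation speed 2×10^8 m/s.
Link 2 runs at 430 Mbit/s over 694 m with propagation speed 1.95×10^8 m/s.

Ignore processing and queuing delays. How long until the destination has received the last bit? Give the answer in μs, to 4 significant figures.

L = 125 × 8 = 1000 bits.
Transmission delays (L/R per hop): 4.54545, 2.32558 μs; sum = 6.87104 μs.
Propagation delays (d/s per hop): 4.48, 3.55897 μs; sum = 8.03897 μs.
End-to-end = 14.91 μs.

14.91 μs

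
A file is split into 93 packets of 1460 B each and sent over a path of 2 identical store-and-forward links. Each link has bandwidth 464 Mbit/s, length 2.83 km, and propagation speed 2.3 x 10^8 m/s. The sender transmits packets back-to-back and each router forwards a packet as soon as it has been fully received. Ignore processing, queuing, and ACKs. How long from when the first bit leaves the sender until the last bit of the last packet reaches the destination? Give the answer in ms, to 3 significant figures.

2.39 ms

Per-hop transmission t_tx = L/R = 11680/464000000 = 0.0251724 ms.
Per-hop propagation t_prop = 2830/2.3e+08 = 0.0123043 ms.
Pipeline fill: first packet needs 2·t_tx to clear all hops; remaining 92 packets each add one t_tx.
Total = (2+93-1)·t_tx + 2·t_prop = 94·0.0251724 + 2·0.0123043 = 2.39 ms.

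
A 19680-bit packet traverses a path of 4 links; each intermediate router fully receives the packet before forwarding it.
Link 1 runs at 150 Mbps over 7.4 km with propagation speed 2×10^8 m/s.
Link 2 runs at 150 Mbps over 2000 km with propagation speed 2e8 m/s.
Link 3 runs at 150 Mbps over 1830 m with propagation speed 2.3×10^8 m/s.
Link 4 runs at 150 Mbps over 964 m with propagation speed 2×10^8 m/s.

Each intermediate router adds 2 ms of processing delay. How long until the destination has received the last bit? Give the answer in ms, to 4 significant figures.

16.57 ms

Transmission delay per hop = L/R = 19680/150000000 = 0.1312 ms; 4 hops → 0.5248 ms.
Propagation delays (d/s per hop): 0.037, 10, 0.00795652, 0.00482 ms; sum = 10.0498 ms.
Processing at 3 router(s): 3 × 2 ms = 6 ms.
End-to-end = 16.57 ms.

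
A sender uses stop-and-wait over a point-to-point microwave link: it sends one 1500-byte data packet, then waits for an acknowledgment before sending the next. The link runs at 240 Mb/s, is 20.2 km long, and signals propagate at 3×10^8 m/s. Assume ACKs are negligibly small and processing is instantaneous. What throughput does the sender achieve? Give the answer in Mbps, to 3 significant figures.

t_tx = L/R = 12000/240000000 = 5e-05 s.
t_prop = 20200/300000000 = 6.73333e-05 s; RTT = 0.000134667 s.
Cycle = t_tx + RTT = 0.000184667 s.
Throughput = L / cycle = 12000 / 0.000184667 = 65.0 Mbps.

65.0 Mbps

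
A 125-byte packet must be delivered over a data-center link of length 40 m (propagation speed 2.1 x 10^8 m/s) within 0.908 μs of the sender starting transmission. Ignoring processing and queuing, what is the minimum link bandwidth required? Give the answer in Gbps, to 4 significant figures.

L = 1000 bits.
Propagation delay = 40 / 210000000 = 0.190476 μs.
Transmission budget = 0.908 − 0.190476 = 0.717524 μs.
R ≥ L / t_tx = 1000 bits / 7.17524e-07 s = 1.394 Gbps.

1.394 Gbps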